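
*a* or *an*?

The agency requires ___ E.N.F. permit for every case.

The indefinite article is chosen by the initial *sound* of the following word, not its spelling.
The initialism *E.N.F.* is read letter by letter; the first letter, E, is pronounced /iː/, which begins with a vowel sound.
So the article is *an*: The agency requires an E.N.F. permit for every case.

an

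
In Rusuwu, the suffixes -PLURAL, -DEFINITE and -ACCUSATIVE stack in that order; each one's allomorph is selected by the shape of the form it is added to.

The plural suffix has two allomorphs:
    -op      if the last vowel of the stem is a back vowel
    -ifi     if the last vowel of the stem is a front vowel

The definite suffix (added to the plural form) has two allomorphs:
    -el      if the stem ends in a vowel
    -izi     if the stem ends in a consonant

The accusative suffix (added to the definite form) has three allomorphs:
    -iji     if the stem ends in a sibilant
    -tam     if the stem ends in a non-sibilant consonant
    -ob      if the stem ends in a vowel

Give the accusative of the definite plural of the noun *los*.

losopiziob

*los* — last vowel /o/ (a back vowel) → -op → *losop*.
The final sound of the plural form *losop* is /p/, which is a consonant, so the definite suffix is -izi, giving *losopizi*.
Since the final sound of the definite form *losopizi* is /i/ (a vowel), it takes -ob, giving *losopiziob*.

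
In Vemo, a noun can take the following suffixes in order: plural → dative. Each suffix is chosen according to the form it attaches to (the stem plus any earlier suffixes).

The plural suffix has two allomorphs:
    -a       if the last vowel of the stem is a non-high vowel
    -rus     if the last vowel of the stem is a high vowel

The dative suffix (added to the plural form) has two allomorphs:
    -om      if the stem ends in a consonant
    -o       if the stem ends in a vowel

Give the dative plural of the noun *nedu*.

nedurusom

*nedu* — last vowel /u/ (a high vowel) → -rus → *nedurus*.
Since the final sound of the plural form *nedurus* is /s/ (a consonant), it takes -om, giving *nedurusom*.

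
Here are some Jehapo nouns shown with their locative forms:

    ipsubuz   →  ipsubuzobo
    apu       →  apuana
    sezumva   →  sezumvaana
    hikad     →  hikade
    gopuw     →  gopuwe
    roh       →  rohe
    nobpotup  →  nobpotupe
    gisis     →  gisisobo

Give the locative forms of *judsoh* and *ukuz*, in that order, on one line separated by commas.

judsohe, ukuzobo

The pattern is sibilance of the final sound: -obo when the stem ends in a sibilant (*ipsubuz*, *gisis*); -e when the stem ends in a non-sibilant consonant (*hikad*, *gopuw*, *roh*, *nobpotup*); -ana when the stem ends in a vowel (*apu*, *sezumva*).
*judsoh*: final sound = /h/, a non-sibilant consonant → -e → *judsohe*.
*ukuz*: final sound = /z/, a sibilant → -obo → *ukuzobo*.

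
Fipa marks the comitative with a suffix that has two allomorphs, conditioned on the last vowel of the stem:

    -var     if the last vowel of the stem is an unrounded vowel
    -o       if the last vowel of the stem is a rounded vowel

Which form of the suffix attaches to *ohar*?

*ohar* — last vowel /a/ (an unrounded vowel) → -var.

-var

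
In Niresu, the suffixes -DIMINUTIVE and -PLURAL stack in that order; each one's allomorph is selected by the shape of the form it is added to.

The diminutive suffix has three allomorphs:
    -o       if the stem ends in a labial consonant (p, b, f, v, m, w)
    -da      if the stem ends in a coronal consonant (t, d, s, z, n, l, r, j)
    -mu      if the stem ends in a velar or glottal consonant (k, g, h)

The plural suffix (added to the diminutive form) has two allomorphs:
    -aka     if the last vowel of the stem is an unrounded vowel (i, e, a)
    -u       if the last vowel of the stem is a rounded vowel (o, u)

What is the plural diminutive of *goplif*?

*goplif*: final consonant = /f/, labial → -o → *goplifo*.
The diminutive form *goplifo* — last vowel /o/ (a rounded vowel) → -u → *goplifou*.

goplifou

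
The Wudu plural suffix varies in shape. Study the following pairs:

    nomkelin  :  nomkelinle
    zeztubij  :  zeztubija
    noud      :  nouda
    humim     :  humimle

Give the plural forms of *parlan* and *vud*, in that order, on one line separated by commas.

Looking at the final consonant of each stem: -le when the stem ends in a nasal (*nomkelin*, *humim*); -a when the stem ends in a non-nasal consonant (*zeztubij*, *noud*).
Since the final consonant of *parlan* is /n/ (a nasal), it takes -le, giving *parlanle*.
The final consonant of *vud* is /d/, which is non-nasal, so the suffix is -a, giving *vuda*.

parlanle, vuda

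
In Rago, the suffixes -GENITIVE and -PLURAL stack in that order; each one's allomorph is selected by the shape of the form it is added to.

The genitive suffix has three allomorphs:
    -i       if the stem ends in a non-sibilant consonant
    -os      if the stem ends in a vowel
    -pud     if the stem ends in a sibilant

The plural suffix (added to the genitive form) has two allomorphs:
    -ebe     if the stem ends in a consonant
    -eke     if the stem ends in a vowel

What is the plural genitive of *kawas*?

kawaspudebe

*kawas* — final sound /s/ (a sibilant) → -pud → *kawaspud*.
The genitive form *kawaspud* — final sound /d/ (a consonant) → -ebe → *kawaspudebe*.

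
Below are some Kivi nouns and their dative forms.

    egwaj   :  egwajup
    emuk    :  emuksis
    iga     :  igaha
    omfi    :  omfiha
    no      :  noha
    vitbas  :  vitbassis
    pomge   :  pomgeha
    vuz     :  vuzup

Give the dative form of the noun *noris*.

The alternation tracks the final sound of the stem — -sis when the stem ends in a voiceless consonant (*emuk*, *vitbas*); -up when the stem ends in a voiced consonant (*egwaj*, *vuz*); -ha when the stem ends in a vowel (*iga*, *omfi*, *no*, *pomge*).
*noris*: final sound = /s/, a voiceless consonant → -sis → *norissis*.

norissis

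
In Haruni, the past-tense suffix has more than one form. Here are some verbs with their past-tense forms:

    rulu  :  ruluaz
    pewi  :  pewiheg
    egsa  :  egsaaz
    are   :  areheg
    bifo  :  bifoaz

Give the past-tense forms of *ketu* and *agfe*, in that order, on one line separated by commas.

ketuaz, agfeheg

The pattern is front/back vowel harmony: -heg when the last vowel of the stem is a front vowel (*pewi*, *are*); -az when the last vowel of the stem is a back vowel (*rulu*, *egsa*, *bifo*).
*ketu* — last vowel /u/ (a back vowel) → -az → *ketuaz*.
Since the last vowel of *agfe* is /e/ (a front vowel), it takes -heg, giving *agfeheg*.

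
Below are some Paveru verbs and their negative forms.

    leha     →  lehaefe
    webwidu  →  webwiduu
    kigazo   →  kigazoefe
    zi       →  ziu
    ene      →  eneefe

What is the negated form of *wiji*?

wijiu

The alternation tracks the last vowel of the stem — -u when the last vowel of the stem is a high vowel (*webwidu*, *zi*); -efe when the last vowel of the stem is a non-high vowel (*leha*, *kigazo*, *ene*).
*wiji* — last vowel /i/ (a high vowel) → -u → *wijiu*.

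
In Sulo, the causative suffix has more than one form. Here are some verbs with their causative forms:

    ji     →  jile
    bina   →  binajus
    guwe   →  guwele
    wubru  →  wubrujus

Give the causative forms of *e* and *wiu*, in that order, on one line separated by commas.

Looking at the last vowel of each stem: -le when the last vowel of the stem is a front vowel (*ji*, *guwe*); -jus when the last vowel of the stem is a back vowel (*bina*, *wubru*).
*e*: last vowel = /e/, a front vowel → -le → *ele*.
*wiu* — last vowel /u/ (a back vowel) → -jus → *wiujus*.

ele, wiujus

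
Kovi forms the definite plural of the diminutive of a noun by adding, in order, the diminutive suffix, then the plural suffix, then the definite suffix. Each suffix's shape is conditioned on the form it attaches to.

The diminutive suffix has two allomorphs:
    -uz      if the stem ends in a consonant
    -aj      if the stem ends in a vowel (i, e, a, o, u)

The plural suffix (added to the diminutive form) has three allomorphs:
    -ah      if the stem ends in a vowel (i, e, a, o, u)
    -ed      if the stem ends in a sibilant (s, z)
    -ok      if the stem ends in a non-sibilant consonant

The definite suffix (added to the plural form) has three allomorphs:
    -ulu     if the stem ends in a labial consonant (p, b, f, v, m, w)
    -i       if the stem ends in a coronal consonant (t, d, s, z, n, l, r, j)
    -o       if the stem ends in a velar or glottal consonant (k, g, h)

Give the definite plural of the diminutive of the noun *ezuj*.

*ezuj* — final sound /j/ (a consonant) → -uz → *ezujuz*.
The diminutive form *ezujuz* — final sound /z/ (a sibilant) → -ed → *ezujuzed*.
The final consonant of the plural form *ezujuzed* is /d/, which is coronal, so the definite suffix is -i, giving *ezujuzedi*.

ezujuzedi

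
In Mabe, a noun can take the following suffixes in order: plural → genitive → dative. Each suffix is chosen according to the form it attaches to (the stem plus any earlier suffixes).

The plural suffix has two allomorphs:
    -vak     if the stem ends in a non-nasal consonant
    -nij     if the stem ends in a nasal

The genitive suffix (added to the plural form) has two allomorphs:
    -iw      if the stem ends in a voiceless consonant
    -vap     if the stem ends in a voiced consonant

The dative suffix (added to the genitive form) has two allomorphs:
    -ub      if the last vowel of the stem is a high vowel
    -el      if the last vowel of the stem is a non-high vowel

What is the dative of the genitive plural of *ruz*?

Since the final consonant of *ruz* is /z/ (non-nasal), it takes -vak, giving *ruzvak*.
The plural form *ruzvak*: final consonant = /k/, voiceless → -iw → *ruzvakiw*.
Since the last vowel of the genitive form *ruzvakiw* is /i/ (a high vowel), it takes -ub, giving *ruzvakiwub*.

ruzvakiwub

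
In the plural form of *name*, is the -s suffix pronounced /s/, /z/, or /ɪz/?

The stem *name* ends in a voiced non-sibilant sound.
The plural suffix surfaces as /ɪz/ after sibilants, /s/ after other voiceless consonants, and /z/ after other voiced sounds.
So the plural -s on *name* is pronounced /z/.

/z/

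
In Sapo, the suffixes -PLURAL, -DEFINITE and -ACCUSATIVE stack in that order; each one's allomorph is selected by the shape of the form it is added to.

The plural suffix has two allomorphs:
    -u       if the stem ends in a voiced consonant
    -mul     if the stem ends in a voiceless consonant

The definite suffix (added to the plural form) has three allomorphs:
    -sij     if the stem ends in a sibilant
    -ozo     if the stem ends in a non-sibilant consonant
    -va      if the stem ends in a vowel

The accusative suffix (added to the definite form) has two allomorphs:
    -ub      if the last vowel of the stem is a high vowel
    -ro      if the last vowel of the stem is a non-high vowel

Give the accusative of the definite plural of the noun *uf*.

ufmulozoro

The final consonant of *uf* is /f/, which is voiceless, so the plural suffix is -mul, giving *ufmul*.
The plural form *ufmul* — final sound /l/ (a non-sibilant consonant) → -ozo → *ufmulozo*.
The definite form *ufmulozo*: last vowel = /o/, a non-high vowel → -ro → *ufmulozoro*.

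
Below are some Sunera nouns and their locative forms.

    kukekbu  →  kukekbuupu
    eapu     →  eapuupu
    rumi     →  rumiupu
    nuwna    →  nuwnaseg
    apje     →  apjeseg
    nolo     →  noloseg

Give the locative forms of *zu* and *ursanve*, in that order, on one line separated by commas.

The pattern is height harmony: -upu when the last vowel of the stem is a high vowel (*kukekbu*, *eapu*, *rumi*); -seg when the last vowel of the stem is a non-high vowel (*nuwna*, *apje*, *nolo*).
*zu*: last vowel = /u/, a high vowel → -upu → *zuupu*.
*ursanve*: last vowel = /e/, a non-high vowel → -seg → *ursanveseg*.

zuupu, ursanveseg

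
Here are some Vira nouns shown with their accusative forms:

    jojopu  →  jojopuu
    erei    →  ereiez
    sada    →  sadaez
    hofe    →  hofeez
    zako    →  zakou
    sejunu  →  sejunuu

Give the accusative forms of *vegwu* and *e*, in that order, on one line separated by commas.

The pattern is rounding harmony: -u when the last vowel of the stem is a rounded vowel (*jojopu*, *zako*, *sejunu*); -ez when the last vowel of the stem is an unrounded vowel (*erei*, *sada*, *hofe*).
*vegwu* — last vowel /u/ (a rounded vowel) → -u → *vegwuu*.
*e* — last vowel /e/ (an unrounded vowel) → -ez → *eez*.

vegwuu, eez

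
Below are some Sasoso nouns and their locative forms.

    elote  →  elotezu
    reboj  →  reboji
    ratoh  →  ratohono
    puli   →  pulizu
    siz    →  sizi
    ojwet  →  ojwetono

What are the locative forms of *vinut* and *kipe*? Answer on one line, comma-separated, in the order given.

vinutono, kipezu

Looking at the final sound of each stem: -ono when the stem ends in a voiceless consonant (*ratoh*, *ojwet*); -i when the stem ends in a voiced consonant (*reboj*, *siz*); -zu when the stem ends in a vowel (*elote*, *puli*).
The final sound of *vinut* is /t/, which is a voiceless consonant, so the suffix is -ono, giving *vinutono*.
Since the final sound of *kipe* is /e/ (a vowel), it takes -zu, giving *kipezu*.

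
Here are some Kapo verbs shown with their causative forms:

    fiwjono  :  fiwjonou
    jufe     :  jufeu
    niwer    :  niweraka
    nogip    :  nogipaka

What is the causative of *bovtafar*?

bovtafaraka

The alternation tracks the final sound of the stem — -aka when the stem ends in a consonant (*niwer*, *nogip*); -u when the stem ends in a vowel (*fiwjono*, *jufe*).
The final sound of *bovtafar* is /r/, which is a consonant, so the suffix is -aka, giving *bovtafaraka*.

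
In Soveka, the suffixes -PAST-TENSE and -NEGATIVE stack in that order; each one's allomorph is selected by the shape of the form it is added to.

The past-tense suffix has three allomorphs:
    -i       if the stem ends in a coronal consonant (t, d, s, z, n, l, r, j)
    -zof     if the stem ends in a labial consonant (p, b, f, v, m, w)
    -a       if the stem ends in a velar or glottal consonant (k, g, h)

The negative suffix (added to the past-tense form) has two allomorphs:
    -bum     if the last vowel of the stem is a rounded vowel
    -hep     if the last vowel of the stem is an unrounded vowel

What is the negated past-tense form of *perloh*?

The final consonant of *perloh* is /h/, which is velar/glottal, so the past-tense suffix is -a, giving *perloha*.
The past-tense form *perloha* — last vowel /a/ (an unrounded vowel) → -hep → *perlohahep*.

perlohahep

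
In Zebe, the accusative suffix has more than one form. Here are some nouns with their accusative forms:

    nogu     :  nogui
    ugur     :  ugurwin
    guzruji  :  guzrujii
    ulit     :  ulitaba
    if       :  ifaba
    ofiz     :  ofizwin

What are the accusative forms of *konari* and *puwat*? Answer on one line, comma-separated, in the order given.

konarii, puwataba

The pattern is voicing of the final sound: -aba when the stem ends in a voiceless consonant (*ulit*, *if*); -win when the stem ends in a voiced consonant (*ugur*, *ofiz*); -i when the stem ends in a vowel (*nogu*, *guzruji*).
*konari*: final sound = /i/, a vowel → -i → *konarii*.
*puwat* — final sound /t/ (a voiceless consonant) → -aba → *puwataba*.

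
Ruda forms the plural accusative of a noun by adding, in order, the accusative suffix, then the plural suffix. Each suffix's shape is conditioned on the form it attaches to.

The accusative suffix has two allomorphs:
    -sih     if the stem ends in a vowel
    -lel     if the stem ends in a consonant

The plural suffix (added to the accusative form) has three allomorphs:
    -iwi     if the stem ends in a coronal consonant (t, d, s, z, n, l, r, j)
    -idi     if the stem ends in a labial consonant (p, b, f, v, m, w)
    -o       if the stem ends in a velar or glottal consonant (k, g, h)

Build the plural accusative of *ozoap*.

The final sound of *ozoap* is /p/, which is a consonant, so the accusative suffix is -lel, giving *ozoaplel*.
Since the final consonant of the accusative form *ozoaplel* is /l/ (coronal), it takes -iwi, giving *ozoapleliwi*.

ozoapleliwi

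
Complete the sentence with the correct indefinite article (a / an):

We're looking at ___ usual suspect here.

a

The indefinite article is chosen by the initial *sound* of the following word, not its spelling.
*usual* begins with the sound /juː/ (u pronounced /juː/) — a consonant sound.
So the article is *a*: We're looking at a usual suspect here.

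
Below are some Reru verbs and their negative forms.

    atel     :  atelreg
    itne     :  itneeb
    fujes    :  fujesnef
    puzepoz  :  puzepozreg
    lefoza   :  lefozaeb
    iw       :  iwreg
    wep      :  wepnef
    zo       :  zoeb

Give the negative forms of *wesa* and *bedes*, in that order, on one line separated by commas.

The alternation tracks the final sound of the stem — -nef when the stem ends in a voiceless consonant (*fujes*, *wep*); -reg when the stem ends in a voiced consonant (*atel*, *puzepoz*, *iw*); -eb when the stem ends in a vowel (*itne*, *lefoza*, *zo*).
The final sound of *wesa* is /a/, which is a vowel, so the suffix is -eb, giving *wesaeb*.
Since the final sound of *bedes* is /s/ (a voiceless consonant), it takes -nef, giving *bedesnef*.

wesaeb, bedesnef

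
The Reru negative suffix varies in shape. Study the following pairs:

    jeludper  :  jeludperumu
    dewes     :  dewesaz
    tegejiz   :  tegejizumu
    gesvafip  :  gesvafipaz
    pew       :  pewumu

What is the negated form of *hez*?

The suffix is conditioned by the final consonant: -az when the stem ends in a voiceless consonant (*dewes*, *gesvafip*); -umu when the stem ends in a voiced consonant (*jeludper*, *tegejiz*, *pew*).
*hez*: final consonant = /z/, voiced → -umu → *hezumu*.

hezumu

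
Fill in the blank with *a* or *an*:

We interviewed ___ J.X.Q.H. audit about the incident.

The indefinite article is chosen by the initial *sound* of the following word, not its spelling.
The initialism *J.X.Q.H.* is read letter by letter; the first letter, J, is pronounced /dʒeɪ/, which begins with a consonant sound.
So the article is *a*: We interviewed a J.X.Q.H. audit about the incident.

a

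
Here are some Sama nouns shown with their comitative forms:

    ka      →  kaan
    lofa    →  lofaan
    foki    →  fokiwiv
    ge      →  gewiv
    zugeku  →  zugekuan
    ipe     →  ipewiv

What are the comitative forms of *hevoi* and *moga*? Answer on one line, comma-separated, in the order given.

The pattern is front/back vowel harmony: -wiv when the last vowel of the stem is a front vowel (*foki*, *ge*, *ipe*); -an when the last vowel of the stem is a back vowel (*ka*, *lofa*, *zugeku*).
*hevoi* — last vowel /i/ (a front vowel) → -wiv → *hevoiwiv*.
*moga*: last vowel = /a/, a back vowel → -an → *mogaan*.

hevoiwiv, mogaan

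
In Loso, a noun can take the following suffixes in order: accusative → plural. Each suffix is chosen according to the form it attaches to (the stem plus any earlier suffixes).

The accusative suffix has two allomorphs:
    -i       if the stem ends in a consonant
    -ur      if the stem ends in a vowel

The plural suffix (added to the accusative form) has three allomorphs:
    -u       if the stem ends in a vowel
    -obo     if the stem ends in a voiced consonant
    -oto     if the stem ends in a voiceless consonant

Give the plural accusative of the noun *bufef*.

*bufef* — final sound /f/ (a consonant) → -i → *bufefi*.
The final sound of the accusative form *bufefi* is /i/, which is a vowel, so the plural suffix is -u, giving *bufefiu*.

bufefiu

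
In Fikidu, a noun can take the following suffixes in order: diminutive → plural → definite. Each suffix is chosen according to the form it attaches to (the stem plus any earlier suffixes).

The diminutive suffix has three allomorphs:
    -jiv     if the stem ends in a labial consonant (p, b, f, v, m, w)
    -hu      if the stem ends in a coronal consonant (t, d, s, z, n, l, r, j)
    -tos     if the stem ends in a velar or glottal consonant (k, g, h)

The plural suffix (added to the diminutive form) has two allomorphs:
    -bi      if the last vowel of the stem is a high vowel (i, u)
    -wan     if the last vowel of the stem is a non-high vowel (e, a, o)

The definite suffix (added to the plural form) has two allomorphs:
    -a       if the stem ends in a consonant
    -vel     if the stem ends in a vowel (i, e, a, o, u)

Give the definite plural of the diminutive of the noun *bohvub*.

*bohvub*: final consonant = /b/, labial → -jiv → *bohvubjiv*.
Since the last vowel of the diminutive form *bohvubjiv* is /i/ (a high vowel), it takes -bi, giving *bohvubjivbi*.
The plural form *bohvubjivbi* — final sound /i/ (a vowel) → -vel → *bohvubjivbivel*.

bohvubjivbivel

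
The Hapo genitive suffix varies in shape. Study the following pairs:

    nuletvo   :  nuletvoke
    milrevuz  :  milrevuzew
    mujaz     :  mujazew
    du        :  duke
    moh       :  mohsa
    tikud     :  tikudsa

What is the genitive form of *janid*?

Looking at the final sound of each stem: -ew when the stem ends in a sibilant (*milrevuz*, *mujaz*); -sa when the stem ends in a non-sibilant consonant (*moh*, *tikud*); -ke when the stem ends in a vowel (*nuletvo*, *du*).
The final sound of *janid* is /d/, which is a non-sibilant consonant, so the suffix is -sa, giving *janidsa*.

janidsa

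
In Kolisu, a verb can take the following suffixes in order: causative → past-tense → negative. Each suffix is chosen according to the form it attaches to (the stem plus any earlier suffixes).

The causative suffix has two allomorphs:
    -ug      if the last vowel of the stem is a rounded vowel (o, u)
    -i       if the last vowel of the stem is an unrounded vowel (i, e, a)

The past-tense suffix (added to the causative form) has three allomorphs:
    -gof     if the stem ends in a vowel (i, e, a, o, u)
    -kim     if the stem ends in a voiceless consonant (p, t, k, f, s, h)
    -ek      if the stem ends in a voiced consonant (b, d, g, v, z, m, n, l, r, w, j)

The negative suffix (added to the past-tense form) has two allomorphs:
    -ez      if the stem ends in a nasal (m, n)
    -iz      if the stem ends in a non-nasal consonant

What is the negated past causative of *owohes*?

Since the last vowel of *owohes* is /e/ (an unrounded vowel), it takes -i, giving *owohesi*.
The final sound of the causative form *owohesi* is /i/, which is a vowel, so the past-tense suffix is -gof, giving *owohesigof*.
The past-tense form *owohesigof*: final consonant = /f/, non-nasal → -iz → *owohesigofiz*.

owohesigofiz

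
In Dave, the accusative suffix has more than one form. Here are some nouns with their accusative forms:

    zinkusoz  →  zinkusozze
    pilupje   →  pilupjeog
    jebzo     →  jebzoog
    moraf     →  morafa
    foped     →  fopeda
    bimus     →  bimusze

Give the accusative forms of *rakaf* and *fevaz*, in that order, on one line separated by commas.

rakafa, fevazze

Looking at the final sound of each stem: -ze when the stem ends in a sibilant (*zinkusoz*, *bimus*); -a when the stem ends in a non-sibilant consonant (*moraf*, *foped*); -og when the stem ends in a vowel (*pilupje*, *jebzo*).
*rakaf* — final sound /f/ (a non-sibilant consonant) → -a → *rakafa*.
*fevaz* — final sound /z/ (a sibilant) → -ze → *fevazze*.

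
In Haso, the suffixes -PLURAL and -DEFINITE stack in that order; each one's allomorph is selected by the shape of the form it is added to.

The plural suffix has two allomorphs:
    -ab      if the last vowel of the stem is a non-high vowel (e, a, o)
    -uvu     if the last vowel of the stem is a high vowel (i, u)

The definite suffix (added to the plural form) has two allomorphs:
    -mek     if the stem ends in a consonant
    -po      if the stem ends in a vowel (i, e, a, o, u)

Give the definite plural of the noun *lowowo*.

*lowowo* — last vowel /o/ (a non-high vowel) → -ab → *lowowoab*.
The plural form *lowowoab* — final sound /b/ (a consonant) → -mek → *lowowoabmek*.

lowowoabmek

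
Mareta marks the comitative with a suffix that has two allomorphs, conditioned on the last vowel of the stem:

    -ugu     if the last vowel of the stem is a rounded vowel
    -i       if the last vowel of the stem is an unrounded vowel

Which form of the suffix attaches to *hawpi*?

*hawpi*: last vowel = /i/, an unrounded vowel → -i.

-i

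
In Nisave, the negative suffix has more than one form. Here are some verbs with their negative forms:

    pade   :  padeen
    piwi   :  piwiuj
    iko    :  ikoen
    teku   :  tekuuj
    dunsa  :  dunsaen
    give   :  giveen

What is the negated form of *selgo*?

selgoen

The alternation tracks the last vowel of the stem — -uj when the last vowel of the stem is a high vowel (*piwi*, *teku*); -en when the last vowel of the stem is a non-high vowel (*pade*, *iko*, *dunsa*, *give*).
*selgo*: last vowel = /o/, a non-high vowel → -en → *selgoen*.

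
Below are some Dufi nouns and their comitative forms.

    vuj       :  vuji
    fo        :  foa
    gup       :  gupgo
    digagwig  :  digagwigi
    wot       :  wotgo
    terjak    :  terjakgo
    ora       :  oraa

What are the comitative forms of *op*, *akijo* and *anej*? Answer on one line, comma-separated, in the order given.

opgo, akijoa, aneji

The suffix is conditioned by the final sound: -go when the stem ends in a voiceless consonant (*gup*, *wot*, *terjak*); -i when the stem ends in a voiced consonant (*vuj*, *digagwig*); -a when the stem ends in a vowel (*fo*, *ora*).
Since the final sound of *op* is /p/ (a voiceless consonant), it takes -go, giving *opgo*.
*akijo*: final sound = /o/, a vowel → -a → *akijoa*.
Since the final sound of *anej* is /j/ (a voiced consonant), it takes -i, giving *aneji*.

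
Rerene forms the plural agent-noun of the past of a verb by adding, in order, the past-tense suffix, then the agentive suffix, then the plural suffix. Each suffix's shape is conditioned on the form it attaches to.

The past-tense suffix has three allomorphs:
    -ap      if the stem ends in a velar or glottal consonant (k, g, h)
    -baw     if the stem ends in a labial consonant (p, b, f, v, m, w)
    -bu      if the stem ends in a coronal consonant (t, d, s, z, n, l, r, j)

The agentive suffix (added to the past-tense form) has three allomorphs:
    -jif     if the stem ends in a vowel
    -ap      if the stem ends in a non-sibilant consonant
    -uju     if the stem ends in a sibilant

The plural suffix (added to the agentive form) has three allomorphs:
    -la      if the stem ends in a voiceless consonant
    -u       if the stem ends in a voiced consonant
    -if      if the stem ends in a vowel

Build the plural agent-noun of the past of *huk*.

hukapapla

*huk* — final consonant /k/ (velar/glottal) → -ap → *hukap*.
The final sound of the past-tense form *hukap* is /p/, which is a non-sibilant consonant, so the agentive suffix is -ap, giving *hukapap*.
Since the final sound of the agentive form *hukapap* is /p/ (a voiceless consonant), it takes -la, giving *hukapapla*.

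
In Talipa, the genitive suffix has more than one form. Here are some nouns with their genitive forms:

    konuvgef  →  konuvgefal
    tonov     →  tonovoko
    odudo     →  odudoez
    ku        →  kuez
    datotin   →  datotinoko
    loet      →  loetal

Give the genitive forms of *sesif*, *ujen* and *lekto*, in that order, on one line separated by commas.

The suffix is conditioned by the final sound: -al when the stem ends in a voiceless consonant (*konuvgef*, *loet*); -oko when the stem ends in a voiced consonant (*tonov*, *datotin*); -ez when the stem ends in a vowel (*odudo*, *ku*).
Since the final sound of *sesif* is /f/ (a voiceless consonant), it takes -al, giving *sesifal*.
*ujen* — final sound /n/ (a voiced consonant) → -oko → *ujenoko*.
The final sound of *lekto* is /o/, which is a vowel, so the suffix is -ez, giving *lektoez*.

sesifal, ujenoko, lektoez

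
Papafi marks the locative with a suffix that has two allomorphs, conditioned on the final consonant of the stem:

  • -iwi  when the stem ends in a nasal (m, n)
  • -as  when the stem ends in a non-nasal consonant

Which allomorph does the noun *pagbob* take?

Since the final consonant of *pagbob* is /b/ (non-nasal), it takes -as.

-as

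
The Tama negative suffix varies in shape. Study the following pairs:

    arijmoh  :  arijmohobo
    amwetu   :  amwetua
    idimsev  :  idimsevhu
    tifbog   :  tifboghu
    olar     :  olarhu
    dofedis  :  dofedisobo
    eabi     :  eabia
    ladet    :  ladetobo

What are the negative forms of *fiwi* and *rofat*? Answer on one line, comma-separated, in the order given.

fiwia, rofatobo

The suffix is conditioned by the final sound: -obo when the stem ends in a voiceless consonant (*arijmoh*, *dofedis*, *ladet*); -hu when the stem ends in a voiced consonant (*idimsev*, *tifbog*, *olar*); -a when the stem ends in a vowel (*amwetu*, *eabi*).
*fiwi* — final sound /i/ (a vowel) → -a → *fiwia*.
Since the final sound of *rofat* is /t/ (a voiceless consonant), it takes -obo, giving *rofatobo*.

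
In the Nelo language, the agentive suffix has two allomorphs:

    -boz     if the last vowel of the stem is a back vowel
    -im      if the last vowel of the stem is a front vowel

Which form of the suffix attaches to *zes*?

-im

*zes*: last vowel = /e/, a front vowel → -im.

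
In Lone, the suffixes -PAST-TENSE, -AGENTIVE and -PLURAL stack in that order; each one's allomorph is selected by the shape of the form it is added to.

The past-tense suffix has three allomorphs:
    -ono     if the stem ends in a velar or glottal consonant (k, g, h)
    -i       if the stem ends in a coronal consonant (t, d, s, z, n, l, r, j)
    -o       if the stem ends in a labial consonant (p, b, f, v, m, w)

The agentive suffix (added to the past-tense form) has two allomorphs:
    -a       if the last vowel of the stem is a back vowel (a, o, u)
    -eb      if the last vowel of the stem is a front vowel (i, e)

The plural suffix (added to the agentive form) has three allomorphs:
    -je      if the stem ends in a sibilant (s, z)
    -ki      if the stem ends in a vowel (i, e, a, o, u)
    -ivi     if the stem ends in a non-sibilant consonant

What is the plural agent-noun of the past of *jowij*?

jowijiebivi

*jowij*: final consonant = /j/, coronal → -i → *jowiji*.
The last vowel of the past-tense form *jowiji* is /i/, which is a front vowel, so the agentive suffix is -eb, giving *jowijieb*.
Since the final sound of the agentive form *jowijieb* is /b/ (a non-sibilant consonant), it takes -ivi, giving *jowijiebivi*.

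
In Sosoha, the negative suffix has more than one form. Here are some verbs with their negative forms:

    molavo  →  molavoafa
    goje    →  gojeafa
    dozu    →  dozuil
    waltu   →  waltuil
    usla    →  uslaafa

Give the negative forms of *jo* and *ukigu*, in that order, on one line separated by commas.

The suffix is conditioned by the last vowel: -il when the last vowel of the stem is a high vowel (*dozu*, *waltu*); -afa when the last vowel of the stem is a non-high vowel (*molavo*, *goje*, *usla*).
The last vowel of *jo* is /o/, which is a non-high vowel, so the suffix is -afa, giving *joafa*.
The last vowel of *ukigu* is /u/, which is a high vowel, so the suffix is -il, giving *ukiguil*.

joafa, ukiguil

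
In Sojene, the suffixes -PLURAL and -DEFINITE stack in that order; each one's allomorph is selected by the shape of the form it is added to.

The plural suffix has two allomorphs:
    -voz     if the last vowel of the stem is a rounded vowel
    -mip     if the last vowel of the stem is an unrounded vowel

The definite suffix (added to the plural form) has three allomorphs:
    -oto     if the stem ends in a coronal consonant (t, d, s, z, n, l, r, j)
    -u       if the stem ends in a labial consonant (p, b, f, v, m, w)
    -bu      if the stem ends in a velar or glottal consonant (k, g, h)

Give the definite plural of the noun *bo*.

Since the last vowel of *bo* is /o/ (a rounded vowel), it takes -voz, giving *bovoz*.
Since the final consonant of the plural form *bovoz* is /z/ (coronal), it takes -oto, giving *bovozoto*.

bovozoto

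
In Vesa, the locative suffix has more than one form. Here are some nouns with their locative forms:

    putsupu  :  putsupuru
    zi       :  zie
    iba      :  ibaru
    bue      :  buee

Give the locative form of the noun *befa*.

befaru

Looking at the last vowel of each stem: -e when the last vowel of the stem is a front vowel (*zi*, *bue*); -ru when the last vowel of the stem is a back vowel (*putsupu*, *iba*).
The last vowel of *befa* is /a/, which is a back vowel, so the suffix is -ru, giving *befaru*.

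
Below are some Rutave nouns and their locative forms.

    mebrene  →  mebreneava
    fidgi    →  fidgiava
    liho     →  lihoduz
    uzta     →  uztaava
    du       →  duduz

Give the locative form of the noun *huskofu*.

huskofuduz

Looking at the last vowel of each stem: -duz when the last vowel of the stem is a rounded vowel (*liho*, *du*); -ava when the last vowel of the stem is an unrounded vowel (*mebrene*, *fidgi*, *uzta*).
The last vowel of *huskofu* is /u/, which is a rounded vowel, so the suffix is -duz, giving *huskofuduz*.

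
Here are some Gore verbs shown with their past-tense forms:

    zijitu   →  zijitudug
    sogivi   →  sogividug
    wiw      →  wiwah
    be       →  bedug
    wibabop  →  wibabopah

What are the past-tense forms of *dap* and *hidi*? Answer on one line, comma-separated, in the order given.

Looking at the final sound of each stem: -ah when the stem ends in a consonant (*wiw*, *wibabop*); -dug when the stem ends in a vowel (*zijitu*, *sogivi*, *be*).
Since the final sound of *dap* is /p/ (a consonant), it takes -ah, giving *dapah*.
*hidi* — final sound /i/ (a vowel) → -dug → *hididug*.

dapah, hididug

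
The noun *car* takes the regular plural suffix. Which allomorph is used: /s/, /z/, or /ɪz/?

The stem *car* ends in a voiced non-sibilant sound.
The plural suffix surfaces as /ɪz/ after sibilants, /s/ after other voiceless consonants, and /z/ after other voiced sounds.
So the plural -s on *car* is pronounced /z/.

/z/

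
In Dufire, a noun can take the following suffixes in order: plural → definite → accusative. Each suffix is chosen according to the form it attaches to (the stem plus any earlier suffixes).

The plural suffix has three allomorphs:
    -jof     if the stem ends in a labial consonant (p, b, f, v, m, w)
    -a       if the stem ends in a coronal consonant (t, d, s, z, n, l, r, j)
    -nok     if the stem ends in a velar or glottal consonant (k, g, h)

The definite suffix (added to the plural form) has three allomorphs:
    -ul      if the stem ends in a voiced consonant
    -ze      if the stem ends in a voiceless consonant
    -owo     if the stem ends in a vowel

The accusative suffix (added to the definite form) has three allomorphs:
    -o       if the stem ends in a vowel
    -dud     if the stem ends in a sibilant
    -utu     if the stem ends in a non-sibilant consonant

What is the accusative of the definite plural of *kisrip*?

kisripjofzeo

*kisrip*: final consonant = /p/, labial → -jof → *kisripjof*.
The plural form *kisripjof* — final sound /f/ (a voiceless consonant) → -ze → *kisripjofze*.
Since the final sound of the definite form *kisripjofze* is /e/ (a vowel), it takes -o, giving *kisripjofzeo*.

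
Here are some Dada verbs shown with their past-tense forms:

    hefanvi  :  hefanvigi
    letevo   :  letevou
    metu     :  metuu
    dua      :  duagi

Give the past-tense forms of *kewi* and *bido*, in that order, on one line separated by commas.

The alternation tracks the last vowel of the stem — -u when the last vowel of the stem is a rounded vowel (*letevo*, *metu*); -gi when the last vowel of the stem is an unrounded vowel (*hefanvi*, *dua*).
*kewi* — last vowel /i/ (an unrounded vowel) → -gi → *kewigi*.
Since the last vowel of *bido* is /o/ (a rounded vowel), it takes -u, giving *bidou*.

kewigi, bidou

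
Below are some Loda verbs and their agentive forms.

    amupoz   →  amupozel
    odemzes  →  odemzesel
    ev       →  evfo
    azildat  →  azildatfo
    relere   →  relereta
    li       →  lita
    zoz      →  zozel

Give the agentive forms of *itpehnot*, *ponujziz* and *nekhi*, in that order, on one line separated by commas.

The alternation tracks the final sound of the stem — -el when the stem ends in a sibilant (*amupoz*, *odemzes*, *zoz*); -fo when the stem ends in a non-sibilant consonant (*ev*, *azildat*); -ta when the stem ends in a vowel (*relere*, *li*).
*itpehnot*: final sound = /t/, a non-sibilant consonant → -fo → *itpehnotfo*.
The final sound of *ponujziz* is /z/, which is a sibilant, so the suffix is -el, giving *ponujzizel*.
*nekhi* — final sound /i/ (a vowel) → -ta → *nekhita*.

itpehnotfo, ponujzizel, nekhita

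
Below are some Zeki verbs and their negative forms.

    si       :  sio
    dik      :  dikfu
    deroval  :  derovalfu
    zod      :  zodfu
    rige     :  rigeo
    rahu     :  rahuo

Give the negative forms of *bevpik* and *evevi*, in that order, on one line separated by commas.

The alternation tracks the final sound of the stem — -fu when the stem ends in a consonant (*dik*, *deroval*, *zod*); -o when the stem ends in a vowel (*si*, *rige*, *rahu*).
*bevpik* — final sound /k/ (a consonant) → -fu → *bevpikfu*.
Since the final sound of *evevi* is /i/ (a vowel), it takes -o, giving *evevio*.

bevpikfu, evevio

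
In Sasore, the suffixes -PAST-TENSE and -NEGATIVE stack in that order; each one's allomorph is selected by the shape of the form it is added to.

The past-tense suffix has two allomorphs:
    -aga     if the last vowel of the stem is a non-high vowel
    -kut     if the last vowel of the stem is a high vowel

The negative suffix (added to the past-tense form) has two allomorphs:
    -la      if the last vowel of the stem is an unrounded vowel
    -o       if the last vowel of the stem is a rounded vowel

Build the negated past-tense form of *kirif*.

kirifkuto

Since the last vowel of *kirif* is /i/ (a high vowel), it takes -kut, giving *kirifkut*.
The past-tense form *kirifkut*: last vowel = /u/, a rounded vowel → -o → *kirifkuto*.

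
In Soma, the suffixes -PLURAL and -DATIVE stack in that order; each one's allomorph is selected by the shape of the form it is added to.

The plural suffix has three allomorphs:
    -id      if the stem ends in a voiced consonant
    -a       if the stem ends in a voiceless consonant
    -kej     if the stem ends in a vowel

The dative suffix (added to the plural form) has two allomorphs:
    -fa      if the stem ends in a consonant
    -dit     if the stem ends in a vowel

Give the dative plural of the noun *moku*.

*moku*: final sound = /u/, a vowel → -kej → *mokukej*.
The plural form *mokukej* — final sound /j/ (a consonant) → -fa → *mokukejfa*.

mokukejfa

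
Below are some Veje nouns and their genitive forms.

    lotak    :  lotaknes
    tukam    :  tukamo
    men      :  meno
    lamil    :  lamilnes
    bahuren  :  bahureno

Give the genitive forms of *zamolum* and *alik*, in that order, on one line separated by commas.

zamolumo, aliknes

Looking at the final consonant of each stem: -o when the stem ends in a nasal (*tukam*, *men*, *bahuren*); -nes when the stem ends in a non-nasal consonant (*lotak*, *lamil*).
The final consonant of *zamolum* is /m/, which is a nasal, so the suffix is -o, giving *zamolumo*.
The final consonant of *alik* is /k/, which is non-nasal, so the suffix is -nes, giving *aliknes*.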